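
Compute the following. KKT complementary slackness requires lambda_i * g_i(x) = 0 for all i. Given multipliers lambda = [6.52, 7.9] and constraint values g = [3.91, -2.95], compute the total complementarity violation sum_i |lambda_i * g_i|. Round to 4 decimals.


KKT complementary slackness check:
lambda_1 * g_1 = 6.52 * 3.91 = 25.4932
lambda_2 * g_2 = 7.9 * -2.95 = -23.305
Total violation = 25.4932 + 23.305 = 48.7982


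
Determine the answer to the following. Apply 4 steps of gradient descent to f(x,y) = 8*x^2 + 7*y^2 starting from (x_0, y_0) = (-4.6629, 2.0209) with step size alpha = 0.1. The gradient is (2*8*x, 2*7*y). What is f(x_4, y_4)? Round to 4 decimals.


Gradient descent on f(x,y) = 8*x^2 + 7*y^2.
Starting point: (-4.6629, 2.0209), alpha = 0.1
Step 1: grad_x = 2*8*-4.6629 = -74.6064, grad_y = 2*7*2.0209 = 28.2926
  x_1 = -4.6629 - 0.1*-74.6064 = 2.7977
  y_1 = 2.0209 - 0.1*28.2926 = -0.8084
Step 2: grad_x = 2*8*2.7977 = 44.7638, grad_y = 2*7*-0.8084 = -11.317
  x_2 = 2.7977 - 0.1*44.7638 = -1.6786
  y_2 = -0.8084 - 0.1*-11.317 = 0.3233
Step 3: grad_x = 2*8*-1.6786 = -26.8583, grad_y = 2*7*0.3233 = 4.5268
  x_3 = -1.6786 - 0.1*-26.8583 = 1.0072
  y_3 = 0.3233 - 0.1*4.5268 = -0.1293
Step 4: grad_x = 2*8*1.0072 = 16.115, grad_y = 2*7*-0.1293 = -1.8107
  x_4 = 1.0072 - 0.1*16.115 = -0.6043
  y_4 = -0.1293 - 0.1*-1.8107 = 0.0517
f(-0.6043, 0.0517) = 8*(-0.6043)^2 + 7*0.0517^2 = 2.9403


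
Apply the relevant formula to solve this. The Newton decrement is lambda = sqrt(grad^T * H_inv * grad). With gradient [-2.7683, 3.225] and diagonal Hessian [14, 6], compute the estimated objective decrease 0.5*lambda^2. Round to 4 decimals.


Step 1: H is diagonal, so H^(-1) * g = [-0.1977, 0.5375].
Step 2: g^T H^(-1) g = sum_i g_i^2 / H_ii
  = (-2.7683)^2/14 + (3.225)^2/6
  = 0.5474 + 1.7334 = 2.2808
Step 3: Objective decrease = 0.5 * g^T H^(-1) g = 1.1404


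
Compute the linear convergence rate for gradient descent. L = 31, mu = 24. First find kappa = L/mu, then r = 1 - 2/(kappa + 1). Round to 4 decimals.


Step 1: Compute the condition number.
kappa = L/mu = 31/24 = 1.2917
Step 2: Compute the convergence rate.
r = 1 - 2/(kappa + 1) = 1 - 2*mu/(L + mu) = (L - mu)/(L + mu) = 7/55 = 0.1273


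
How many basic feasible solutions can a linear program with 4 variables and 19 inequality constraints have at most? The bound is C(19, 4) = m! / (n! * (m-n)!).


Each vertex corresponds to some choice of n active constraints out of m, so the number of vertices is at most C(m, n) = m! / (n!(m-n)!).
m = 19, n = 4
Numerator: 19 * 18 * 17 * 16
Denominator: 4! = 24
C(19, 4) = 3876


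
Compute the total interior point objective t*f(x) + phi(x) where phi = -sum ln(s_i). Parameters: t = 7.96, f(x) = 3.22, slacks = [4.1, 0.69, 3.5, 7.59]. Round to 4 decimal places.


Step 1: Compute log-barrier.
ln values: [1.411, -0.3711, 1.2528, 2.0268]
phi = -(1.411 - 0.3711 + 1.2528 + 2.0268) = -4.3195
Step 2: Compute augmented objective.
t*f(x) = 7.96*3.22 = 25.6312
Total = 25.6312 - 4.3195 = 21.3117


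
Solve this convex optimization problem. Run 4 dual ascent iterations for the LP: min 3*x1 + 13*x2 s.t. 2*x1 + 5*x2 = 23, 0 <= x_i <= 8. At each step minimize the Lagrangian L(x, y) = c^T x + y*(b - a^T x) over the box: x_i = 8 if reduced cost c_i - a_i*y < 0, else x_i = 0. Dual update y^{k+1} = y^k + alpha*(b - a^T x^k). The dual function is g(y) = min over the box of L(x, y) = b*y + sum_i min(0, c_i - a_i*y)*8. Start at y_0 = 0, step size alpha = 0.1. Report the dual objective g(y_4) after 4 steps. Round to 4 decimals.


Dual ascent for LP: min 3*x1 + 13*x2, 2*x1 + 5*x2 = 23, 0 <= x_i <= 8
Step 1: y^k = 0.0, reduced costs: (3.0, 13.0)
  x^k = (0.0, 0.0), subgradient = b - a^T x = 23.0
  y^{k+1} = 0.0 + 0.1*23.0 = 2.3
Step 2: y^k = 2.3, reduced costs: (-1.6, 1.5)
  x^k = (8.0, 0.0), subgradient = b - a^T x = 7.0
  y^{k+1} = 2.3 + 0.1*7.0 = 3.0
Step 3: y^k = 3.0, reduced costs: (-3.0, -2.0)
  x^k = (8.0, 8.0), subgradient = b - a^T x = -33.0
  y^{k+1} = 3.0 + 0.1*-33.0 = -0.3
Step 4: y^k = -0.3, reduced costs: (3.6, 14.5)
  x^k = (0.0, 0.0), subgradient = b - a^T x = 23.0
  y^{k+1} = -0.3 + 0.1*23.0 = 2.0
Dual objective at y_4 = 2.0: reduced costs (-1.0, 3.0), box minimizer x = (8.0, 0.0)
g(y_4) = b*y + (c1 - a1*y)*x1 + (c2 - a2*y)*x2 = 23*2.0 + (-1.0)*8.0 + 3.0*0.0 = 46.0 - 8.0 + 0.0 = 38.0


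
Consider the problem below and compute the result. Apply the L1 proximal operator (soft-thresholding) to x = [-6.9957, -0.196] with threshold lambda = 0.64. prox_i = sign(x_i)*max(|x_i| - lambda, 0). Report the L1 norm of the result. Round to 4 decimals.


Soft-thresholding with lambda = 0.64:
prox(-6.9957) = sign(-6.9957)*max(|-6.9957| - 0.64, 0) = -6.3557
prox(-0.196) = sign(-0.196)*max(|-0.196| - 0.64, 0) = 0.0
prox(x) = [-6.3557, 0.0]
||prox(x)||_1 = 6.3557 + 0.0 = 6.3557


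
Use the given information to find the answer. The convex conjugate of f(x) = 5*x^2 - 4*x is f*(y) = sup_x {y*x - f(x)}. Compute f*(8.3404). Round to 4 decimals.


f*(y) = sup_x {y*x - a*x^2 - b*x} = sup_x {(y-b)*x - a*x^2}
FOC: (y - b) - 2a*x = 0 => x* = (y - b)/(2a)
x* = (8.3404 + 4)/(2*5) = 1.234
f*(8.3404) = (y-b)^2/(4a) = (8.3404 + 4)^2/(4*5)
= 152.2855/20 = 7.6143


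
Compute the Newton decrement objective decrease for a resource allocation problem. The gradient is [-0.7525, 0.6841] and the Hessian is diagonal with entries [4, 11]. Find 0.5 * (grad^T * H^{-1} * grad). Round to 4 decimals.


Step 1: H is diagonal, so H^(-1) * g = [-0.1881, 0.0622].
Step 2: g^T H^(-1) g = sum_i g_i^2 / H_ii
  = (-0.7525)^2/4 + (0.6841)^2/11
  = 0.1416 + 0.0425 = 0.1841
Step 3: Objective decrease = 0.5 * g^T H^(-1) g = 0.0921


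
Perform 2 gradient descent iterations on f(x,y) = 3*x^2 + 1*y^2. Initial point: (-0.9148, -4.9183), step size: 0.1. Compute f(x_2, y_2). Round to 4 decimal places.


Gradient descent on f(x,y) = 3*x^2 + 1*y^2.
Starting point: (-0.9148, -4.9183), alpha = 0.1
Step 1: grad_x = 2*3*-0.9148 = -5.4888, grad_y = 2*1*-4.9183 = -9.8366
  x_1 = -0.9148 - 0.1*-5.4888 = -0.3659
  y_1 = -4.9183 - 0.1*-9.8366 = -3.9346
Step 2: grad_x = 2*3*-0.3659 = -2.1955, grad_y = 2*1*-3.9346 = -7.8693
  x_2 = -0.3659 - 0.1*-2.1955 = -0.1464
  y_2 = -3.9346 - 0.1*-7.8693 = -3.1477
f(-0.1464, -3.1477) = 3*(-0.1464)^2 + 1*(-3.1477)^2 = 9.9724


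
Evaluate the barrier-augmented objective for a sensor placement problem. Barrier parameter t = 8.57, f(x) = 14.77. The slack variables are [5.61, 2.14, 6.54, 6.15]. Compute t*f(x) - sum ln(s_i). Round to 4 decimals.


Step 1: Compute log-barrier.
ln values: [1.7246, 0.7608, 1.8779, 1.8165]
phi = -(1.7246 + 0.7608 + 1.8779 + 1.8165) = -6.1797
Step 2: Compute augmented objective.
t*f(x) = 8.57*14.77 = 126.5789
Total = 126.5789 - 6.1797 = 120.3992


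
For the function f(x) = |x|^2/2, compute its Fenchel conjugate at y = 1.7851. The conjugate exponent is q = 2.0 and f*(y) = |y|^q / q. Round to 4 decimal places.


The conjugate exponent q satisfies 1/p + 1/q = 1.
p = 2, so q = 2/(2 - 1) = 2.0
|y|^q = 1.7851^2.0 = 3.1866
f*(1.7851) = 3.1866 / 2.0 = 1.5933


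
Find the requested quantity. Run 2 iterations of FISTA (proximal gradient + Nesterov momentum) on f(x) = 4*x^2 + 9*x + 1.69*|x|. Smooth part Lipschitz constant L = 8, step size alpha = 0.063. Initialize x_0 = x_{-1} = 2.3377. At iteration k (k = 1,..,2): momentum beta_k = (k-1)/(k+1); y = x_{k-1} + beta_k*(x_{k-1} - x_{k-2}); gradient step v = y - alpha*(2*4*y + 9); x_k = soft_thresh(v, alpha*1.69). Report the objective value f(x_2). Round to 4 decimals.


FISTA on f(x) = 4*x^2 + 9*x + 1.69*|x|
L = 8, alpha = 0.063
Iteration 1: beta = 0.0, y = 2.3377 + 0.0*(2.3377 - 2.3377) = 2.3377
  grad(y) = 27.7016, v = y - alpha*grad = 0.5925
  prox(v) = soft_thresh(0.5925, 0.1065) = 0.486
Iteration 2: beta = 0.3333, y = 0.486 + 0.3333*(0.486 - 2.3377) = -0.1312
  grad(y) = 7.9504, v = y - alpha*grad = -0.6321
  prox(v) = soft_thresh(-0.6321, 0.1065) = -0.5256
f(x_2) = 4*(-0.5256)^2 + 9*(-0.5256) + 1.69*|-0.5256| = -2.7371


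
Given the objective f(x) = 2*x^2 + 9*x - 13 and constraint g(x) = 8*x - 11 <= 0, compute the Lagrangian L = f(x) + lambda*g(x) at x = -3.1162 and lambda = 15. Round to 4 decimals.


Step 1: Evaluate f(x).
f(-3.1162) = 2*(-3.1162)^2 + 9*(-3.1162) - 13 = -21.6244
Step 2: Evaluate g(x).
g(-3.1162) = 8*-3.1162 - 11 = -35.9296
Step 3: Compute Lagrangian.
L = -21.6244 + 15*-35.9296 = -560.5684


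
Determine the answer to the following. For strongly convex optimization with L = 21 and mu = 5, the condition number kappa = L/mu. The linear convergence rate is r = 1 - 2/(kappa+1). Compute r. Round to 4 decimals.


Step 1: Compute the condition number.
kappa = L/mu = 21/5 = 4.2
Step 2: Compute the convergence rate.
r = 1 - 2/(kappa + 1) = 1 - 2*mu/(L + mu) = (L - mu)/(L + mu) = 16/26 = 0.6154


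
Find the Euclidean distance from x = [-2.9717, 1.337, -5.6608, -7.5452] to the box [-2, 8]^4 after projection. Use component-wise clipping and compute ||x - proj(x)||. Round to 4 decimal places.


Project each component onto [-2, 8].
clip(-2.9717) = -2.0, clip(1.337) = 1.337, clip(-5.6608) = -2.0, clip(-7.5452) = -2.0
Projection = [-2.0, 1.337, -2.0, -2.0]
Squared diffs: [0.9442, 0.0, 13.4015, 30.7492]
Distance = sqrt(45.0949) = 6.7153


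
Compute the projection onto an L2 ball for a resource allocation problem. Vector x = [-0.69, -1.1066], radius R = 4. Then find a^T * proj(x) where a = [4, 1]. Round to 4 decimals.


Step 1: Compute ||x|| (intermediates to 6 decimals).
||x|| = sqrt((-0.69)^2 + (-1.1066)^2) = 1.304095
Step 2: Project.
Since ||x|| <= R, proj = x (no scaling needed).
proj(x) = [-0.69, -1.1066]
Step 3: Dot product.
a^T * proj(x) = 4*(-0.69) + 1*(-1.1066) = -3.8666


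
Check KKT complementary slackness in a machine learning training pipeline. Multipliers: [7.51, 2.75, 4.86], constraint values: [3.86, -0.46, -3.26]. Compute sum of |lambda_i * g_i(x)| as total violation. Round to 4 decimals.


KKT complementary slackness check:
lambda_1 * g_1 = 7.51 * 3.86 = 28.9886
lambda_2 * g_2 = 2.75 * -0.46 = -1.265
lambda_3 * g_3 = 4.86 * -3.26 = -15.8436
Total violation = 28.9886 + 1.265 + 15.8436 = 46.0972


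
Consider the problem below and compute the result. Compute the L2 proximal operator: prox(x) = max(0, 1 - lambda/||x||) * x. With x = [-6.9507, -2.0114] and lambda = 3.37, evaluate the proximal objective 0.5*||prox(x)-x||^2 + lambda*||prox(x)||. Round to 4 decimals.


Step 1: Compute ||x||.
||x|| = 7.2359
Step 2: Compute scaling factor.
scale = max(0, 1 - 3.37/7.2359) = 0.5343
Step 3: prox(x) = [-3.7135, -1.0746]
||prox(x)|| = 3.8659
Step 4: Proximal objective.
0.5*||prox-x||^2 = 5.6785
lambda*||prox|| = 13.0281
Total = 18.7065


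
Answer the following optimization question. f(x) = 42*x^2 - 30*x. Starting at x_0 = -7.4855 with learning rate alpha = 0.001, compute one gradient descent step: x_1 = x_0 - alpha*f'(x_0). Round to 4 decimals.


We compute the gradient at x_0 and apply the update.
f'(x) = 84*x - 30
f'(-7.4855) = 84*-7.4855 - 30 = -658.782
x_1 = -7.4855 - 0.001*-658.782 = -6.8267


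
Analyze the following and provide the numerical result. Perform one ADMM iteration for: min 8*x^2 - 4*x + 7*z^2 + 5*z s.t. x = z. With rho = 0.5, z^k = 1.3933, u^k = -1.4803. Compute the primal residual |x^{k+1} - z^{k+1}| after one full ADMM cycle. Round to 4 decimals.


ADMM iteration with rho = 0.5, z^k = 1.3933, u^k = -1.4803
Step 1: x-update.
Minimize 8*x^2 - 4*x + (0.5/2)*(x - 1.3933 - 1.4803)^2
FOC: (2*8 + 0.5)*x = 4 + 0.5*(1.3933 + 1.4803)
x^{k+1} = 0.3295
Step 2: z-update.
Minimize 7*z^2 + 5*z + (0.5/2)*(0.3295 - z - 1.4803)^2
FOC: (2*7 + 0.5)*z = -5 + 0.5*(0.3295 - 1.4803)
z^{k+1} = -0.3845
Step 3: u-update.
u^{k+1} = -1.4803 + 0.3295 + 0.3845 = -0.7663
Step 4: Primal residual = |0.3295 + 0.3845| = 0.714


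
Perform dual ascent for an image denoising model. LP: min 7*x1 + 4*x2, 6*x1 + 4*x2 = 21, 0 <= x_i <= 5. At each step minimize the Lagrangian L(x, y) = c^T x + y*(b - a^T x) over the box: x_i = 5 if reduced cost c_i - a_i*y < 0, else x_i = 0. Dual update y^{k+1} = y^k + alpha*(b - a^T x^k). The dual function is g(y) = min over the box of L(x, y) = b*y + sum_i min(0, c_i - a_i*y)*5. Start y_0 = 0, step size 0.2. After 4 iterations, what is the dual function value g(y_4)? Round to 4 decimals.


Dual ascent for LP: min 7*x1 + 4*x2, 6*x1 + 4*x2 = 21, 0 <= x_i <= 5
Step 1: y^k = 0.0, reduced costs: (7.0, 4.0)
  x^k = (0.0, 0.0), subgradient = b - a^T x = 21.0
  y^{k+1} = 0.0 + 0.2*21.0 = 4.2
Step 2: y^k = 4.2, reduced costs: (-18.2, -12.8)
  x^k = (5.0, 5.0), subgradient = b - a^T x = -29.0
  y^{k+1} = 4.2 + 0.2*-29.0 = -1.6
Step 3: y^k = -1.6, reduced costs: (16.6, 10.4)
  x^k = (0.0, 0.0), subgradient = b - a^T x = 21.0
  y^{k+1} = -1.6 + 0.2*21.0 = 2.6
Step 4: y^k = 2.6, reduced costs: (-8.6, -6.4)
  x^k = (5.0, 5.0), subgradient = b - a^T x = -29.0
  y^{k+1} = 2.6 + 0.2*-29.0 = -3.2
Dual objective at y_4 = -3.2: reduced costs (26.2, 16.8), box minimizer x = (0.0, 0.0)
g(y_4) = b*y + (c1 - a1*y)*x1 + (c2 - a2*y)*x2 = 21*(-3.2) + 26.2*0.0 + 16.8*0.0 = -67.2 + 0.0 + 0.0 = -67.2


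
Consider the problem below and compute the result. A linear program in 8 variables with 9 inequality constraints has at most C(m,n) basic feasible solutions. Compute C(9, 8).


Each vertex corresponds to some choice of n active constraints out of m, so the number of vertices is at most C(m, n) = m! / (n!(m-n)!).
m = 9, n = 8
Numerator: 9 * 8 * 7 * 6 * 5 * 4 * 3 * 2
Denominator: 8! = 40320
C(9, 8) = 9


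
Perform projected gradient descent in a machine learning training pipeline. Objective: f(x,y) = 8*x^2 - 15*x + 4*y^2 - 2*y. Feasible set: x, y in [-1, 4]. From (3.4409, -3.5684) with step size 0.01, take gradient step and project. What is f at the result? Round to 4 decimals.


Step 1: Compute gradient at (3.4409, -3.5684).
grad_x = 2*8*3.4409 - 15 = 40.0544
grad_y = 2*4*-3.5684 - 2 = -30.5472
Step 2: Gradient step.
x_raw = 3.4409 - 0.01*40.0544 = 3.0404
y_raw = -3.5684 - 0.01*-30.5472 = -3.2629
Step 3: Project onto [-1, 4].
x_proj = clip(3.0404) = 3.0404
y_proj = clip(-3.2629) = -1.0
Step 4: Evaluate f.
f(3.0404, -1.0) = 34.3448


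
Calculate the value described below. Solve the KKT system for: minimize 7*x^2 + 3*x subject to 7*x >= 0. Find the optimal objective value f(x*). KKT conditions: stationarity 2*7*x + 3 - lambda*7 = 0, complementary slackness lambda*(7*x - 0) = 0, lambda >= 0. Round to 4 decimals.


Step 1: Try lambda = 0 (constraint inactive).
x_unc = -3/(2*7) = -0.2143
Check: 7*-0.2143 = -1.5001 < 0 -- violated!
Step 2: Constraint must be active: 7*x = 0
x* = 0/7 = 0.0
lambda = (2*7*0.0 + 3)/7 = 0.4286
Step 3: Compute optimal value.
f(x*) = 7*0.0^2 + 3*0.0 = 0.0


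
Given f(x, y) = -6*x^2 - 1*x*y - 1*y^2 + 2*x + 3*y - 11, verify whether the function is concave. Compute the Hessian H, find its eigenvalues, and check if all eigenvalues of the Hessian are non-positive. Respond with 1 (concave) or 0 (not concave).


The Hessian of f(x,y) = -6*x^2 - 1*x*y - 1*y^2 + 2*x + 3*y - 11 is:
H = [[-12, -1], [-1, -2]]
Trace = -12 - 2 = -14
Determinant = -12*-2 - (-1)^2 = 23
Discriminant = (-14)^2 - 4*23 = 104.0
Eigenvalues: lambda_1 = -12.099, lambda_2 = -1.901
The function is concave.

1


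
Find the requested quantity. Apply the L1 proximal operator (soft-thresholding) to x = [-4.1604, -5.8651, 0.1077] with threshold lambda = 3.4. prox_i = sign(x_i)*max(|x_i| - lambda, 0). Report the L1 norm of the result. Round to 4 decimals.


Soft-thresholding with lambda = 3.4:
prox(-4.1604) = sign(-4.1604)*max(|-4.1604| - 3.4, 0) = -0.7604
prox(-5.8651) = sign(-5.8651)*max(|-5.8651| - 3.4, 0) = -2.4651
prox(0.1077) = sign(0.1077)*max(|0.1077| - 3.4, 0) = 0.0
prox(x) = [-0.7604, -2.4651, 0.0]
||prox(x)||_1 = 0.7604 + 2.4651 + 0.0 = 3.2255


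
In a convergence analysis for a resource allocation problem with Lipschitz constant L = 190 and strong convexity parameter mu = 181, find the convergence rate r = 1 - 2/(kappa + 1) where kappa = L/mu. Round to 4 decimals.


Step 1: Compute the condition number.
kappa = L/mu = 190/181 = 1.0497
Step 2: Compute the convergence rate.
r = 1 - 2/(kappa + 1) = 1 - 2*mu/(L + mu) = (L - mu)/(L + mu) = 9/371 = 0.0243


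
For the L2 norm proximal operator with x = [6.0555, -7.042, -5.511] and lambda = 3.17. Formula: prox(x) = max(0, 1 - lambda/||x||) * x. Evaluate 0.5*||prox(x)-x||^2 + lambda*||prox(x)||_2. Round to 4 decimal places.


Step 1: Compute ||x||.
||x|| = 10.7995
Step 2: Compute scaling factor.
scale = max(0, 1 - 3.17/10.7995) = 0.7065
Step 3: prox(x) = [4.278, -4.975, -3.8933]
||prox(x)|| = 7.6295
Step 4: Proximal objective.
0.5*||prox-x||^2 = 5.0245
lambda*||prox|| = 24.1855
Total = 29.2101


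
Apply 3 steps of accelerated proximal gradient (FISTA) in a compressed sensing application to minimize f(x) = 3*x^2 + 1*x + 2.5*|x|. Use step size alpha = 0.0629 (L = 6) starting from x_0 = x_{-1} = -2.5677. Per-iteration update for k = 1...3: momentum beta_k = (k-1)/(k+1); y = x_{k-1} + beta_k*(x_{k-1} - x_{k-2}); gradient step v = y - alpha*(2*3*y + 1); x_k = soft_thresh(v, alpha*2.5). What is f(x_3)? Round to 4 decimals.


FISTA on f(x) = 3*x^2 + 1*x + 2.5*|x|
L = 6, alpha = 0.0629
Iteration 1: beta = 0.0, y = -2.5677 + 0.0*(-2.5677 + 2.5677) = -2.5677
  grad(y) = -14.4062, v = y - alpha*grad = -1.6616
  prox(v) = soft_thresh(-1.6616, 0.1573) = -1.5043
Iteration 2: beta = 0.3333, y = -1.5043 + 0.3333*(-1.5043 + 2.5677) = -1.1498
  grad(y) = -5.899, v = y - alpha*grad = -0.7788
  prox(v) = soft_thresh(-0.7788, 0.1573) = -0.6215
Iteration 3: beta = 0.5, y = -0.6215 + 0.5*(-0.6215 + 1.5043) = -0.1802
  grad(y) = -0.0809, v = y - alpha*grad = -0.1751
  prox(v) = soft_thresh(-0.1751, 0.1573) = -0.0178
f(x_3) = 3*(-0.0178)^2 + 1*(-0.0178) + 2.5*|-0.0178| = 0.0277


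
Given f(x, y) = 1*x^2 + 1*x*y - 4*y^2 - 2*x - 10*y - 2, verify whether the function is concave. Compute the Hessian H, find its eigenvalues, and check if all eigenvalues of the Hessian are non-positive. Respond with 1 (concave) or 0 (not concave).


The Hessian of f(x,y) = 1*x^2 + 1*x*y - 4*y^2 - 2*x - 10*y - 2 is:
H = [[2, 1], [1, -8]]
Trace = 2 - 8 = -6
Determinant = 2*-8 - (1)^2 = -17
Discriminant = (-6)^2 - 4*-17 = 104.0
Eigenvalues: lambda_1 = -8.099, lambda_2 = 2.099
The function is not concave.

0


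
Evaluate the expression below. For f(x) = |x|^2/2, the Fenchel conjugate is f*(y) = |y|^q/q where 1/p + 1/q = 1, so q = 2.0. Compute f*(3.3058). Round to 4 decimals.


The conjugate exponent q satisfies 1/p + 1/q = 1.
p = 2, so q = 2/(2 - 1) = 2.0
|y|^q = 3.3058^2.0 = 10.9283
f*(3.3058) = 10.9283 / 2.0 = 5.4642


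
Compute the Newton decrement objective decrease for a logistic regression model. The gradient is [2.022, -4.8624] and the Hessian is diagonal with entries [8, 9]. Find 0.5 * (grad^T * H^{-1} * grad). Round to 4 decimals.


Step 1: H is diagonal, so H^(-1) * g = [0.2528, -0.5403].
Step 2: g^T H^(-1) g = sum_i g_i^2 / H_ii
  = (2.022)^2/8 + (-4.8624)^2/9
  = 0.5111 + 2.627 = 3.1381
Step 3: Objective decrease = 0.5 * g^T H^(-1) g = 1.569


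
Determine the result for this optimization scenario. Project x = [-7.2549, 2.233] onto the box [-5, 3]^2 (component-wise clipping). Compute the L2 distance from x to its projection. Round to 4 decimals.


Project each component onto [-5, 3].
clip(-7.2549) = -5.0, clip(2.233) = 2.233
Projection = [-5.0, 2.233]
Squared diffs: [5.0846, 0.0]
Distance = sqrt(5.0846) = 2.2549


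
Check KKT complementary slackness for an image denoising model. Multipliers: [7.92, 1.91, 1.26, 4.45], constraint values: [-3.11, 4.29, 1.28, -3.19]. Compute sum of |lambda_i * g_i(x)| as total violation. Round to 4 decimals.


KKT complementary slackness check:
lambda_1 * g_1 = 7.92 * -3.11 = -24.6312
lambda_2 * g_2 = 1.91 * 4.29 = 8.1939
lambda_3 * g_3 = 1.26 * 1.28 = 1.6128
lambda_4 * g_4 = 4.45 * -3.19 = -14.1955
Total violation = 24.6312 + 8.1939 + 1.6128 + 14.1955 = 48.6334


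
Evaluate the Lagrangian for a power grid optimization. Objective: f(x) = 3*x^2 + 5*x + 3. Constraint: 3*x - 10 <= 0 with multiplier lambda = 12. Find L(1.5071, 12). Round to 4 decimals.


Step 1: Evaluate f(x).
f(1.5071) = 3*1.5071^2 + 5*1.5071 + 3 = 17.3496
Step 2: Evaluate g(x).
g(1.5071) = 3*1.5071 - 10 = -5.4787
Step 3: Compute Lagrangian.
L = 17.3496 + 12*-5.4787 = -48.3948


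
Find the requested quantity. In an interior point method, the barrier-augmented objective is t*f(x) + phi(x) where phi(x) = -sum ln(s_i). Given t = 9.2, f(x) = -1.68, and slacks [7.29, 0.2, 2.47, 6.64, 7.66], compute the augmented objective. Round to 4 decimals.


Step 1: Compute log-barrier.
ln values: [1.9865, -1.6094, 0.9042, 1.8931, 2.036]
phi = -(1.9865 - 1.6094 + 0.9042 + 1.8931 + 2.036) = -5.2104
Step 2: Compute augmented objective.
t*f(x) = 9.2*-1.68 = -15.456
Total = -15.456 - 5.2104 = -20.6664


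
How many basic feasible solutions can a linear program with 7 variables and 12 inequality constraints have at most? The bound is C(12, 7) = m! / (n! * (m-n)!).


Each vertex corresponds to some choice of n active constraints out of m, so the number of vertices is at most C(m, n) = m! / (n!(m-n)!).
m = 12, n = 7
Numerator: 12 * 11 * 10 * 9 * 8 * 7 * 6
Denominator: 7! = 5040
C(12, 7) = 792


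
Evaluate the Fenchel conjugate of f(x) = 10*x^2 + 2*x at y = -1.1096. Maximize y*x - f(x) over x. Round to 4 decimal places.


f*(y) = sup_x {y*x - a*x^2 - b*x} = sup_x {(y-b)*x - a*x^2}
FOC: (y - b) - 2a*x = 0 => x* = (y - b)/(2a)
x* = (-1.1096 - 2)/(2*10) = -0.1555
f*(-1.1096) = (y-b)^2/(4a) = (-1.1096 - 2)^2/(4*10)
= 9.6696/40 = 0.2417


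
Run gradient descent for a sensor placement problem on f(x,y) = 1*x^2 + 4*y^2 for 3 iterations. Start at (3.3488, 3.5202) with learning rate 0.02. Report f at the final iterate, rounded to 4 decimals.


Gradient descent on f(x,y) = 1*x^2 + 4*y^2.
Starting point: (3.3488, 3.5202), alpha = 0.02
Step 1: grad_x = 2*1*3.3488 = 6.6976, grad_y = 2*4*3.5202 = 28.1616
  x_1 = 3.3488 - 0.02*6.6976 = 3.2148
  y_1 = 3.5202 - 0.02*28.1616 = 2.957
Step 2: grad_x = 2*1*3.2148 = 6.4297, grad_y = 2*4*2.957 = 23.6557
  x_2 = 3.2148 - 0.02*6.4297 = 3.0863
  y_2 = 2.957 - 0.02*23.6557 = 2.4839
Step 3: grad_x = 2*1*3.0863 = 6.1725, grad_y = 2*4*2.4839 = 19.8708
  x_3 = 3.0863 - 0.02*6.1725 = 2.9628
  y_3 = 2.4839 - 0.02*19.8708 = 2.0864
f(2.9628, 2.0864) = 1*2.9628^2 + 4*2.0864^2 = 26.1911


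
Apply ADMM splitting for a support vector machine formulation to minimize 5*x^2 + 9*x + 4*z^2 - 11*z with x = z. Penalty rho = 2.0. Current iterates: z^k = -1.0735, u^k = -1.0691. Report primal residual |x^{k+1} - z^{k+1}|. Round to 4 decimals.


ADMM iteration with rho = 2.0, z^k = -1.0735, u^k = -1.0691
Step 1: x-update.
Minimize 5*x^2 + 9*x + (2.0/2)*(x + 1.0735 - 1.0691)^2
FOC: (2*5 + 2.0)*x = -9 + 2.0*(-1.0735 + 1.0691)
x^{k+1} = -0.7507
Step 2: z-update.
Minimize 4*z^2 - 11*z + (2.0/2)*(-0.7507 - z - 1.0691)^2
FOC: (2*4 + 2.0)*z = 11 + 2.0*(-0.7507 - 1.0691)
z^{k+1} = 0.736
Step 3: u-update.
u^{k+1} = -1.0691 - 0.7507 - 0.736 = -2.5559
Step 4: Primal residual = |-0.7507 - 0.736| = 1.4868


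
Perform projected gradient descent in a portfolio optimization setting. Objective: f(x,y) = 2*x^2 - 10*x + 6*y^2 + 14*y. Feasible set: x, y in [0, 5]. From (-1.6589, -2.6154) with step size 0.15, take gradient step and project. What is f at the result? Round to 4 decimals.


Step 1: Compute gradient at (-1.6589, -2.6154).
grad_x = 2*2*-1.6589 - 10 = -16.6356
grad_y = 2*6*-2.6154 + 14 = -17.3848
Step 2: Gradient step.
x_raw = -1.6589 - 0.15*-16.6356 = 0.8364
y_raw = -2.6154 - 0.15*-17.3848 = -0.0077
Step 3: Project onto [0, 5].
x_proj = clip(0.8364) = 0.8364
y_proj = clip(-0.0077) = 0.0
Step 4: Evaluate f.
f(0.8364, 0.0) = -6.9651


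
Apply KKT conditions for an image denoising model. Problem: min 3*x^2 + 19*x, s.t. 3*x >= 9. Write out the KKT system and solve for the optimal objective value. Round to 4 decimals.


Step 1: Try lambda = 0 (constraint inactive).
x_unc = -19/(2*3) = -3.1667
Check: 3*-3.1667 = -9.5001 < 9 -- violated!
Step 2: Constraint must be active: 3*x = 9
x* = 9/3 = 3.0
lambda = (2*3*3.0 + 19)/3 = 12.3333
Step 3: Compute optimal value.
f(x*) = 3*3.0^2 + 19*3.0 = 84.0


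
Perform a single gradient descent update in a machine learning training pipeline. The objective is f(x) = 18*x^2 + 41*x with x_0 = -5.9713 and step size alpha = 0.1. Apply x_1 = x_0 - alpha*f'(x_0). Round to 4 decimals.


We compute the gradient at x_0 and apply the update.
f'(x) = 36*x + 41
f'(-5.9713) = 36*-5.9713 + 41 = -173.9668
x_1 = -5.9713 - 0.1*-173.9668 = 11.4254


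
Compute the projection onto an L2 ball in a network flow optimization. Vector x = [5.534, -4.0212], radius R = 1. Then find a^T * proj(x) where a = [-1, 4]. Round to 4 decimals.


Step 1: Compute ||x|| (intermediates to 6 decimals).
||x|| = sqrt(5.534^2 + (-4.0212)^2) = 6.840702
Step 2: Project.
Since ||x|| > R, scale = R/||x|| = 1/6.840702 = 0.146184, proj(x) = scale * x
proj(x) = [0.808982, -0.587835]
Step 3: Dot product.
a^T * proj(x) = -1*0.808982 + 4*(-0.587835) = -3.1603


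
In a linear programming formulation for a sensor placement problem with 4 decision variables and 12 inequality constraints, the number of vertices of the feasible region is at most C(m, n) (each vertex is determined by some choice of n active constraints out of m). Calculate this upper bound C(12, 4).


Each vertex corresponds to some choice of n active constraints out of m, so the number of vertices is at most C(m, n) = m! / (n!(m-n)!).
m = 12, n = 4
Numerator: 12 * 11 * 10 * 9
Denominator: 4! = 24
C(12, 4) = 495


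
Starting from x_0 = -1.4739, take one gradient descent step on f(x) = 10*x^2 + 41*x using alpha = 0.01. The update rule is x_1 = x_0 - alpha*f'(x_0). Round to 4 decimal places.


We compute the gradient at x_0 and apply the update.
f'(x) = 20*x + 41
f'(-1.4739) = 20*-1.4739 + 41 = 11.522
x_1 = -1.4739 - 0.01*11.522 = -1.5891


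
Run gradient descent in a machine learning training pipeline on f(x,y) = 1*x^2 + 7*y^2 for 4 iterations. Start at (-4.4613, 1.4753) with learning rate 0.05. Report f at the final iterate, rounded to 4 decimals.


Gradient descent on f(x,y) = 1*x^2 + 7*y^2.
Starting point: (-4.4613, 1.4753), alpha = 0.05
Step 1: grad_x = 2*1*-4.4613 = -8.9226, grad_y = 2*7*1.4753 = 20.6542
  x_1 = -4.4613 - 0.05*-8.9226 = -4.0152
  y_1 = 1.4753 - 0.05*20.6542 = 0.4426
Step 2: grad_x = 2*1*-4.0152 = -8.0303, grad_y = 2*7*0.4426 = 6.1963
  x_2 = -4.0152 - 0.05*-8.0303 = -3.6137
  y_2 = 0.4426 - 0.05*6.1963 = 0.1328
Step 3: grad_x = 2*1*-3.6137 = -7.2273, grad_y = 2*7*0.1328 = 1.8589
  x_3 = -3.6137 - 0.05*-7.2273 = -3.2523
  y_3 = 0.1328 - 0.05*1.8589 = 0.0398
Step 4: grad_x = 2*1*-3.2523 = -6.5046, grad_y = 2*7*0.0398 = 0.5577
  x_4 = -3.2523 - 0.05*-6.5046 = -2.9271
  y_4 = 0.0398 - 0.05*0.5577 = 0.0119
f(-2.9271, 0.0119) = 1*(-2.9271)^2 + 7*0.0119^2 = 8.5687


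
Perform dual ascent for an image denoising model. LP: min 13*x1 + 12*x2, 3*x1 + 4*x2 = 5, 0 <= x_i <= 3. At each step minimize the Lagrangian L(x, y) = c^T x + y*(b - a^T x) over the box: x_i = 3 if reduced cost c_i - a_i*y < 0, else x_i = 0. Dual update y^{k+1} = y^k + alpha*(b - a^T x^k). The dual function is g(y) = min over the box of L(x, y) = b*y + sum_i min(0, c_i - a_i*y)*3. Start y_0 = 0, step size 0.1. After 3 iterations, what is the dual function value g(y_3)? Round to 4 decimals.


Dual ascent for LP: min 13*x1 + 12*x2, 3*x1 + 4*x2 = 5, 0 <= x_i <= 3
Step 1: y^k = 0.0, reduced costs: (13.0, 12.0)
  x^k = (0.0, 0.0), subgradient = b - a^T x = 5.0
  y^{k+1} = 0.0 + 0.1*5.0 = 0.5
Step 2: y^k = 0.5, reduced costs: (11.5, 10.0)
  x^k = (0.0, 0.0), subgradient = b - a^T x = 5.0
  y^{k+1} = 0.5 + 0.1*5.0 = 1.0
Step 3: y^k = 1.0, reduced costs: (10.0, 8.0)
  x^k = (0.0, 0.0), subgradient = b - a^T x = 5.0
  y^{k+1} = 1.0 + 0.1*5.0 = 1.5
Dual objective at y_3 = 1.5: reduced costs (8.5, 6.0), box minimizer x = (0.0, 0.0)
g(y_3) = b*y + (c1 - a1*y)*x1 + (c2 - a2*y)*x2 = 5*1.5 + 8.5*0.0 + 6.0*0.0 = 7.5 + 0.0 + 0.0 = 7.5


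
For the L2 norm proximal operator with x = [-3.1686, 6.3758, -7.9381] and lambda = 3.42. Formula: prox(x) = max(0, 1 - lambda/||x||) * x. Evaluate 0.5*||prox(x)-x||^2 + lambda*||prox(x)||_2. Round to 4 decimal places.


Step 1: Compute ||x||.
||x|| = 10.6632
Step 2: Compute scaling factor.
scale = max(0, 1 - 3.42/10.6632) = 0.6793
Step 3: prox(x) = [-2.1523, 4.3309, -5.3921]
||prox(x)|| = 7.2432
Step 4: Proximal objective.
0.5*||prox-x||^2 = 5.8482
lambda*||prox|| = 24.7717
Total = 30.62


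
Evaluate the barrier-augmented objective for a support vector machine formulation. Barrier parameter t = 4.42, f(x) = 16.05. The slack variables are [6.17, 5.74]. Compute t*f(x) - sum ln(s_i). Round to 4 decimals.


Step 1: Compute log-barrier.
ln values: [1.8197, 1.7475]
phi = -(1.8197 + 1.7475) = -3.5672
Step 2: Compute augmented objective.
t*f(x) = 4.42*16.05 = 70.941
Total = 70.941 - 3.5672 = 67.3738


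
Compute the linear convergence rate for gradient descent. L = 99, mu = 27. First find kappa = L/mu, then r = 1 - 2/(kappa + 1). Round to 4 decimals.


Step 1: Compute the condition number.
kappa = L/mu = 99/27 = 3.6667
Step 2: Compute the convergence rate.
r = 1 - 2/(kappa + 1) = 1 - 2*mu/(L + mu) = (L - mu)/(L + mu) = 72/126 = 0.5714


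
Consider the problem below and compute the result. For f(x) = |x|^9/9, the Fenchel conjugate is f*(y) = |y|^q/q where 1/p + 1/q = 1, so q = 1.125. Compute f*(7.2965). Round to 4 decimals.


The conjugate exponent q satisfies 1/p + 1/q = 1.
p = 9, so q = 9/(9 - 1) = 1.125
|y|^q = 7.2965^1.125 = 9.3541
f*(7.2965) = 9.3541 / 1.125 = 8.3148


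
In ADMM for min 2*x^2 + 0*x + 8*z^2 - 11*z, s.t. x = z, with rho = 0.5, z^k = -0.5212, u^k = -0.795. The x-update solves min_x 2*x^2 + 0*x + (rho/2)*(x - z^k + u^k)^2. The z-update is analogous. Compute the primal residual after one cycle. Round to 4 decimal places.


ADMM iteration with rho = 0.5, z^k = -0.5212, u^k = -0.795
Step 1: x-update.
Minimize 2*x^2 + 0*x + (0.5/2)*(x + 0.5212 - 0.795)^2
FOC: (2*2 + 0.5)*x = 0 + 0.5*(-0.5212 + 0.795)
x^{k+1} = 0.0304
Step 2: z-update.
Minimize 8*z^2 - 11*z + (0.5/2)*(0.0304 - z - 0.795)^2
FOC: (2*8 + 0.5)*z = 11 + 0.5*(0.0304 - 0.795)
z^{k+1} = 0.6435
Step 3: u-update.
u^{k+1} = -0.795 + 0.0304 - 0.6435 = -1.4081
Step 4: Primal residual = |0.0304 - 0.6435| = 0.6131


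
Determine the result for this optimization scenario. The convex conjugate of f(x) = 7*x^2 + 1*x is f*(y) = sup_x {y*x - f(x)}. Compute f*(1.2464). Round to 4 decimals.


f*(y) = sup_x {y*x - a*x^2 - b*x} = sup_x {(y-b)*x - a*x^2}
FOC: (y - b) - 2a*x = 0 => x* = (y - b)/(2a)
x* = (1.2464 - 1)/(2*7) = 0.0176
f*(1.2464) = (y-b)^2/(4a) = (1.2464 - 1)^2/(4*7)
= 0.0607/28 = 0.0022


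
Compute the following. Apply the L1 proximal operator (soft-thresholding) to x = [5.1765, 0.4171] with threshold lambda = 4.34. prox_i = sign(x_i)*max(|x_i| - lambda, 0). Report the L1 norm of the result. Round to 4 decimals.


Soft-thresholding with lambda = 4.34:
prox(5.1765) = sign(5.1765)*max(|5.1765| - 4.34, 0) = 0.8365
prox(0.4171) = sign(0.4171)*max(|0.4171| - 4.34, 0) = 0.0
prox(x) = [0.8365, 0.0]
||prox(x)||_1 = 0.8365 + 0.0 = 0.8365


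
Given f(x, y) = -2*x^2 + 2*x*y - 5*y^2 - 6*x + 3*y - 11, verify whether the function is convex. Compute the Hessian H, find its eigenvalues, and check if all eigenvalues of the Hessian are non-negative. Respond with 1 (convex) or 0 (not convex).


The Hessian of f(x,y) = -2*x^2 + 2*x*y - 5*y^2 - 6*x + 3*y - 11 is:
H = [[-4, 2], [2, -10]]
Trace = -4 - 10 = -14
Determinant = -4*-10 - (2)^2 = 36
Discriminant = (-14)^2 - 4*36 = 52.0
Eigenvalues: lambda_1 = -10.6056, lambda_2 = -3.3944
The function is not convex.

0


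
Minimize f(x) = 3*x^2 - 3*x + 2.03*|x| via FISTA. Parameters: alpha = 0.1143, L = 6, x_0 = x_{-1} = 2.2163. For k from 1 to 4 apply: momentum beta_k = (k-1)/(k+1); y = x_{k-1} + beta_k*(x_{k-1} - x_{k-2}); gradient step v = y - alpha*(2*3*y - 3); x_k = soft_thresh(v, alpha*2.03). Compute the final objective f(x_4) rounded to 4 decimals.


FISTA on f(x) = 3*x^2 - 3*x + 2.03*|x|
L = 6, alpha = 0.1143
Iteration 1: beta = 0.0, y = 2.2163 + 0.0*(2.2163 - 2.2163) = 2.2163
  grad(y) = 10.2978, v = y - alpha*grad = 1.0393
  prox(v) = soft_thresh(1.0393, 0.232) = 0.8072
Iteration 2: beta = 0.3333, y = 0.8072 + 0.3333*(0.8072 - 2.2163) = 0.3375
  grad(y) = -0.9747, v = y - alpha*grad = 0.449
  prox(v) = soft_thresh(0.449, 0.232) = 0.2169
Iteration 3: beta = 0.5, y = 0.2169 + 0.5*(0.2169 - 0.8072) = -0.0782
  grad(y) = -3.4694, v = y - alpha*grad = 0.3183
  prox(v) = soft_thresh(0.3183, 0.232) = 0.0863
Iteration 4: beta = 0.6, y = 0.0863 + 0.6*(0.0863 - 0.2169) = 0.0079
  grad(y) = -2.9525, v = y - alpha*grad = 0.3454
  prox(v) = soft_thresh(0.3454, 0.232) = 0.1134
f(x_4) = 3*0.1134^2 - 3*0.1134 + 2.03*|0.1134| = -0.0714


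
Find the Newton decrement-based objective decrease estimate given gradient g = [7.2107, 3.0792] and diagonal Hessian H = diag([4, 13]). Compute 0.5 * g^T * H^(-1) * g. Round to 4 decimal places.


Step 1: H is diagonal, so H^(-1) * g = [1.8027, 0.2369].
Step 2: g^T H^(-1) g = sum_i g_i^2 / H_ii
  = (7.2107)^2/4 + (3.0792)^2/13
  = 12.9985 + 0.7293 = 13.7279
Step 3: Objective decrease = 0.5 * g^T H^(-1) g = 6.8639


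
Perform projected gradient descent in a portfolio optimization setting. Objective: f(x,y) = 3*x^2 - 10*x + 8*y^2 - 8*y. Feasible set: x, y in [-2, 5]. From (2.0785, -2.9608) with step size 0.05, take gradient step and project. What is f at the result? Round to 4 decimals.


Step 1: Compute gradient at (2.0785, -2.9608).
grad_x = 2*3*2.0785 - 10 = 2.471
grad_y = 2*8*-2.9608 - 8 = -55.3728
Step 2: Gradient step.
x_raw = 2.0785 - 0.05*2.471 = 1.955
y_raw = -2.9608 - 0.05*-55.3728 = -0.1922
Step 3: Project onto [-2, 5].
x_proj = clip(1.955) = 1.955
y_proj = clip(-0.1922) = -0.1922
Step 4: Evaluate f.
f(1.955, -0.1922) = -6.2513


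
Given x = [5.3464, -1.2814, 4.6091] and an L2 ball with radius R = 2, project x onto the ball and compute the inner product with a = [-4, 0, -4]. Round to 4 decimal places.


Step 1: Compute ||x|| (intermediates to 6 decimals).
||x|| = sqrt(5.3464^2 + (-1.2814)^2 + 4.6091^2) = 7.174244
Step 2: Project.
Since ||x|| > R, scale = R/||x|| = 2/7.174244 = 0.278775, proj(x) = scale * x
proj(x) = [1.490443, -0.357222, 1.284902]
Step 3: Dot product.
a^T * proj(x) = -4*1.490443 + 0*(-0.357222) - 4*1.284902 = -11.1014


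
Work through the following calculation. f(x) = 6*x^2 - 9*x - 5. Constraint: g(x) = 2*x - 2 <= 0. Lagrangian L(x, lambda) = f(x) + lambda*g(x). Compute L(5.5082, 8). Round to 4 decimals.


Step 1: Evaluate f(x).
f(5.5082) = 6*5.5082^2 - 9*5.5082 - 5 = 127.4678
Step 2: Evaluate g(x).
g(5.5082) = 2*5.5082 - 2 = 9.0164
Step 3: Compute Lagrangian.
L = 127.4678 + 8*9.0164 = 199.599


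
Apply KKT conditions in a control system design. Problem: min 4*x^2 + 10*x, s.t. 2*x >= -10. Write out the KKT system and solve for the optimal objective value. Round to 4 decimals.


Step 1: Try lambda = 0 (constraint inactive).
Stationarity: 2*4*x + 10 = 0
x* = -10/(2*4) = -1.25
Check constraint: 2*-1.25 = -2.5 >= -10 -- satisfied.
Step 2: Compute optimal value.
f(x*) = 4*(-1.25)^2 + 10*(-1.25) = -6.25


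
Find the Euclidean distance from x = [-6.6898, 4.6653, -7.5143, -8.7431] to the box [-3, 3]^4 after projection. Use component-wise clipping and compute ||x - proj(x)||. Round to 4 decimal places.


Project each component onto [-3, 3].
clip(-6.6898) = -3.0, clip(4.6653) = 3.0, clip(-7.5143) = -3.0, clip(-8.7431) = -3.0
Projection = [-3.0, 3.0, -3.0, -3.0]
Squared diffs: [13.6146, 2.7732, 20.3789, 32.9832]
Distance = sqrt(69.7499) = 8.3516


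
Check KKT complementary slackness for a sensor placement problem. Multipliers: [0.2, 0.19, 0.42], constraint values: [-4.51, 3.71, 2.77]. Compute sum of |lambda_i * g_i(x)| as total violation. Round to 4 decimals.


KKT complementary slackness check:
lambda_1 * g_1 = 0.2 * -4.51 = -0.902
lambda_2 * g_2 = 0.19 * 3.71 = 0.7049
lambda_3 * g_3 = 0.42 * 2.77 = 1.1634
Total violation = 0.902 + 0.7049 + 1.1634 = 2.7703


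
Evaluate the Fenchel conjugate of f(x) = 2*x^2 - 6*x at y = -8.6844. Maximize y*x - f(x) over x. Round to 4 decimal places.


f*(y) = sup_x {y*x - a*x^2 - b*x} = sup_x {(y-b)*x - a*x^2}
FOC: (y - b) - 2a*x = 0 => x* = (y - b)/(2a)
x* = (-8.6844 + 6)/(2*2) = -0.6711
f*(-8.6844) = (y-b)^2/(4a) = (-8.6844 + 6)^2/(4*2)
= 7.206/8 = 0.9008


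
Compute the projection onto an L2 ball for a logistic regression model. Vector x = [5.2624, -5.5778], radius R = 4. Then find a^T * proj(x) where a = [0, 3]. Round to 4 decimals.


Step 1: Compute ||x|| (intermediates to 6 decimals).
||x|| = sqrt(5.2624^2 + (-5.5778)^2) = 7.668423
Step 2: Project.
Since ||x|| > R, scale = R/||x|| = 4/7.668423 = 0.52162, proj(x) = scale * x
proj(x) = [2.744973, -2.909492]
Step 3: Dot product.
a^T * proj(x) = 0*2.744973 + 3*(-2.909492) = -8.7285


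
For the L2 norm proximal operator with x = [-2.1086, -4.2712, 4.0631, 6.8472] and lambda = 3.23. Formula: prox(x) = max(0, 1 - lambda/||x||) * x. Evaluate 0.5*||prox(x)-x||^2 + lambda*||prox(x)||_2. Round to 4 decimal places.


Step 1: Compute ||x||.
||x|| = 9.2781
Step 2: Compute scaling factor.
scale = max(0, 1 - 3.23/9.2781) = 0.6519
Step 3: prox(x) = [-1.3745, -2.7843, 2.6486, 4.4635]
||prox(x)|| = 6.0481
Step 4: Proximal objective.
0.5*||prox-x||^2 = 5.2165
lambda*||prox|| = 19.5354
Total = 24.7517


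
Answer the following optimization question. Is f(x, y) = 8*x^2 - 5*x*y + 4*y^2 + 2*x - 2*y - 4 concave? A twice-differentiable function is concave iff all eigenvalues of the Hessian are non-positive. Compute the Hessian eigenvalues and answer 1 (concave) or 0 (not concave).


The Hessian of f(x,y) = 8*x^2 - 5*x*y + 4*y^2 + 2*x - 2*y - 4 is:
H = [[16, -5], [-5, 8]]
Trace = 16 + 8 = 24
Determinant = 16*8 - (-5)^2 = 103
Discriminant = (24)^2 - 4*103 = 164.0
Eigenvalues: lambda_1 = 5.5969, lambda_2 = 18.4031
The function is not concave.

0


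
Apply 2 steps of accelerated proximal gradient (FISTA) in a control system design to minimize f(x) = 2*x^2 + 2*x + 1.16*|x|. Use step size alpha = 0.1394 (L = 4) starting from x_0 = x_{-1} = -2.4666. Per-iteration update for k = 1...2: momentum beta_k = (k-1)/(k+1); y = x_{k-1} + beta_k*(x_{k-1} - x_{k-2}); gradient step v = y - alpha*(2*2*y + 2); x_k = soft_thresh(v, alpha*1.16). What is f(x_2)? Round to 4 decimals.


FISTA on f(x) = 2*x^2 + 2*x + 1.16*|x|
L = 4, alpha = 0.1394
Iteration 1: beta = 0.0, y = -2.4666 + 0.0*(-2.4666 + 2.4666) = -2.4666
  grad(y) = -7.8664, v = y - alpha*grad = -1.37
  prox(v) = soft_thresh(-1.37, 0.1617) = -1.2083
Iteration 2: beta = 0.3333, y = -1.2083 + 0.3333*(-1.2083 + 2.4666) = -0.7889
  grad(y) = -1.1556, v = y - alpha*grad = -0.6278
  prox(v) = soft_thresh(-0.6278, 0.1617) = -0.4661
f(x_2) = 2*(-0.4661)^2 + 2*(-0.4661) + 1.16*|-0.4661| = 0.043


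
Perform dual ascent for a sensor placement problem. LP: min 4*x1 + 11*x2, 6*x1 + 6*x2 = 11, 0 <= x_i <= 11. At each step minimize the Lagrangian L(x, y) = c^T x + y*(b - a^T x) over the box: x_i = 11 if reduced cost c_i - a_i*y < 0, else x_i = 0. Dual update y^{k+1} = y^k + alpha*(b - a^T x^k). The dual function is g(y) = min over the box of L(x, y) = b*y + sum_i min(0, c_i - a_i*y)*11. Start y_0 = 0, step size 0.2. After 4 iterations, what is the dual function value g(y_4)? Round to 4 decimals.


Dual ascent for LP: min 4*x1 + 11*x2, 6*x1 + 6*x2 = 11, 0 <= x_i <= 11
Step 1: y^k = 0.0, reduced costs: (4.0, 11.0)
  x^k = (0.0, 0.0), subgradient = b - a^T x = 11.0
  y^{k+1} = 0.0 + 0.2*11.0 = 2.2
Step 2: y^k = 2.2, reduced costs: (-9.2, -2.2)
  x^k = (11.0, 11.0), subgradient = b - a^T x = -121.0
  y^{k+1} = 2.2 + 0.2*-121.0 = -22.0
Step 3: y^k = -22.0, reduced costs: (136.0, 143.0)
  x^k = (0.0, 0.0), subgradient = b - a^T x = 11.0
  y^{k+1} = -22.0 + 0.2*11.0 = -19.8
Step 4: y^k = -19.8, reduced costs: (122.8, 129.8)
  x^k = (0.0, 0.0), subgradient = b - a^T x = 11.0
  y^{k+1} = -19.8 + 0.2*11.0 = -17.6
Dual objective at y_4 = -17.6: reduced costs (109.6, 116.6), box minimizer x = (0.0, 0.0)
g(y_4) = b*y + (c1 - a1*y)*x1 + (c2 - a2*y)*x2 = 11*(-17.6) + 109.6*0.0 + 116.6*0.0 = -193.6 + 0.0 + 0.0 = -193.6
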